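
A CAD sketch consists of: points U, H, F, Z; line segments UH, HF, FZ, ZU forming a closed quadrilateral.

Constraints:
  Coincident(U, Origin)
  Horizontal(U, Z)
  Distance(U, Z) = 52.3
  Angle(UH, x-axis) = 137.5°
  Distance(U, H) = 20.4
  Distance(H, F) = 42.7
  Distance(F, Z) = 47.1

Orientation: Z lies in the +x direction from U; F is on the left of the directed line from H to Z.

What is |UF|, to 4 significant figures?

41.74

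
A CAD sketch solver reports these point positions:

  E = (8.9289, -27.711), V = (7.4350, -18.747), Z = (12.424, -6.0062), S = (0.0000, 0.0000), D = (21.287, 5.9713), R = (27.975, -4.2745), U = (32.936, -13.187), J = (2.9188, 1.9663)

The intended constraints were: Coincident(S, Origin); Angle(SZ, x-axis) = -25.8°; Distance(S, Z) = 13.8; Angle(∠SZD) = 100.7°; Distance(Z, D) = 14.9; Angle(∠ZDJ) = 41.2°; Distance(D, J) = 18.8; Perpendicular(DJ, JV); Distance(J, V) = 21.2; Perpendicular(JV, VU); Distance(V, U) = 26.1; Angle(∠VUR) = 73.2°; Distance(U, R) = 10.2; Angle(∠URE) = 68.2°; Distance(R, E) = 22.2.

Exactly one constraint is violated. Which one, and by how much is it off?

Distance(R, E) = 22.2 — off by 8.00.

S = (0.00, 0.00) ✓; SZ at -25.80° ✓; |SZ| = 13.80 ✓; ∠SZD = 100.7° ✓; |ZD| = 14.90 ✓; ∠ZDJ = 41.20° ✓; |DJ| = 18.80 ✓; ∠(DJ, JV) = 90.00° ✓; |JV| = 21.20 ✓; ∠(JV, VU) = 90.00° ✓; |VU| = 26.10 ✓; ∠VUR = 73.20° ✓; |UR| = 10.20 ✓; ∠URE = 68.20° ✓; |RE| = 30.20 ✗.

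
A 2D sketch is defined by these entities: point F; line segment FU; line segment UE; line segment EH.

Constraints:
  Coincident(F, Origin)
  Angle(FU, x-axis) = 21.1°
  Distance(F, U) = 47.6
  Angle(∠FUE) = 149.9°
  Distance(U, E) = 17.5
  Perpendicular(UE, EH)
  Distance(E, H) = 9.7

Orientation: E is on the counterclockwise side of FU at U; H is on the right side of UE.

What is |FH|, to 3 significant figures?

67.6

∠FUE = 149.9°, so UE runs at 21.1° + (180° − 149.9°) = 51.2° from the x-axis; with |UE| = 17.5, E = U + 17.5·(cos 51.2°, sin 51.2°) = (55.4, 30.8). The perpendicularity gives EH at right angles to UE; with |EH| = 9.7 on the right of UE, H = E + 9.7·(0.779, -0.627) = (62.9, 24.7). Then |FH| = |H − F| = 67.6.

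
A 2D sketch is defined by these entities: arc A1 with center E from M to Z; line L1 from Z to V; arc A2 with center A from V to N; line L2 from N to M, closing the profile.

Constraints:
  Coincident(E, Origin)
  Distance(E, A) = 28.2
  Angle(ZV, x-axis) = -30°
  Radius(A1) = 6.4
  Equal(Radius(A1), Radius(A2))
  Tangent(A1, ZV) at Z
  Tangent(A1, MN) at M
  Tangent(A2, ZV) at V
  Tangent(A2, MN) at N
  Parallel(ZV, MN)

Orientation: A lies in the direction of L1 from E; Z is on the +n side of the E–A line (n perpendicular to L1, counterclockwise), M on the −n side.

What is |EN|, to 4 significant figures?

28.92

Tangency of A1 to both parallel lines with radius 6.4 puts Z and M at E ± 6.4·n: Z = (3.200, 5.543), M = (-3.200, -5.543). Equal radii place V and N the same way about A: V = A + 6.4·n = (27.62, -8.557), N = A − 6.4·n = (21.22, -19.64). Then |EN| = |N − E| = 28.92.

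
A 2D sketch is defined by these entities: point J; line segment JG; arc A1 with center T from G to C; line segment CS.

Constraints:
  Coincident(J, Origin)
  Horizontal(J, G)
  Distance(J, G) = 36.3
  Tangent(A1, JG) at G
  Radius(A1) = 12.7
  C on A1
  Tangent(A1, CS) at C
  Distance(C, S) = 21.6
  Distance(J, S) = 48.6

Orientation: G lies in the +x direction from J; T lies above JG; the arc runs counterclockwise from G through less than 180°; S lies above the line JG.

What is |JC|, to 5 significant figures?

50.403

J is at the origin; JG is horizontal with |JG| = 36.3 and G on the +x side, so G = (36.300, 0.0000). Since A1 is tangent to JG there, TG ⟂ JG, so T = G + (0, 12.7) = (36.300, 12.700). Since TC ⟂ CS (tangency), |TS| = √(12.7² + 21.6²) = 25.057 regardless of where C sits on A1. So S lies on both circle(J, 48.6) and circle(T, 25.057); the above-JG intersection is S = (31.229, 37.238). C is the foot of the tangent from S: C = (45.719, 21.219).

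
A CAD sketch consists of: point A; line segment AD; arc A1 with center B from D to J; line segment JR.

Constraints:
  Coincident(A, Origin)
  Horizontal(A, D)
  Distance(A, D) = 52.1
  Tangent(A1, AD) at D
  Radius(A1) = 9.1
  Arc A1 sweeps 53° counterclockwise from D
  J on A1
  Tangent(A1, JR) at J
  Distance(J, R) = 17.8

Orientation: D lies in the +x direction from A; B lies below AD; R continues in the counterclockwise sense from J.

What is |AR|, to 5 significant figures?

38.502

On A1, D sits at bearing 90° from B; a 53° counterclockwise sweep puts J at bearing 143°, so J = B + 9.1·(cos 143°, sin 143°) = (44.832, -3.6235). Tangency of A1 to JR means the radius BJ is perpendicular to JR, so JR runs along (−sin 143°, cos 143°); with |JR| = 17.8, R = (34.120, -17.839). Then |AR| = |R − A| = 38.502.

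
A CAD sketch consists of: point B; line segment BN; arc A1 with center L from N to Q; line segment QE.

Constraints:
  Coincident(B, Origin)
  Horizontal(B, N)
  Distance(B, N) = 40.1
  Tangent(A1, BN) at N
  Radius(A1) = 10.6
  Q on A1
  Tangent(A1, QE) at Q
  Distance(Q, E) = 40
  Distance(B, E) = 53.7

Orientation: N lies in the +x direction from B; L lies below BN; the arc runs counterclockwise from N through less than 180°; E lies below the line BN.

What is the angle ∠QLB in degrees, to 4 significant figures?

5.639°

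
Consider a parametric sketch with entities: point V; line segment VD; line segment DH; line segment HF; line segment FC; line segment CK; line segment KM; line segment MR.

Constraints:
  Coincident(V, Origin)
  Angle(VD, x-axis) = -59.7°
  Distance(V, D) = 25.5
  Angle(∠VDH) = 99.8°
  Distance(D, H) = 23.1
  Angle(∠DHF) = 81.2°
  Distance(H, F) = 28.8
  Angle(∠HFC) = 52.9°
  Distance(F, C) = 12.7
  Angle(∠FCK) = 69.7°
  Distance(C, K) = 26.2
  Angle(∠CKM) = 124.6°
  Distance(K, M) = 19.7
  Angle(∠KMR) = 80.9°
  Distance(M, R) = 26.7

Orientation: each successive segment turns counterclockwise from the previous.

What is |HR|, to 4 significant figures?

40.61

∠CKM = 124.6° gives KM at 52.10° from the x-axis; with |KM| = 19.7, M = (53.58, 13.59). ∠KMR = 80.9° gives MR at 151.2° from the x-axis; with |MR| = 26.7, R = (30.18, 26.45). Then |HR| = |R − H| = 40.61.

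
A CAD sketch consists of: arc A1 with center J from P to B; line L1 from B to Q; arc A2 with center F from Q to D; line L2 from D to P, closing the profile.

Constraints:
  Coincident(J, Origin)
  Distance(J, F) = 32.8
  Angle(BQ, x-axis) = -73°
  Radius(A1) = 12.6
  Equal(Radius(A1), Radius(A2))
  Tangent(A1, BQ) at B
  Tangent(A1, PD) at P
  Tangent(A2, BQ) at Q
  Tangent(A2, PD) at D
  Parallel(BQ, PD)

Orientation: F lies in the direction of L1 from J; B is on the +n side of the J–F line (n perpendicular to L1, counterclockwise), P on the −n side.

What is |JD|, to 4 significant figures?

35.14

The slot axis is L1's direction at -73.0°, so u = (cos -73.0°, sin -73.0°) = (0.2924, -0.9563) and n = (−sin -73.0°, cos -73.0°) = (0.9563, 0.2924). J is at the origin and F lies 32.8 along u from J, so F = 32.8·u = (9.590, -31.37). Tangency of A1 to both parallel lines with radius 12.6 puts B and P at J ± 12.6·n: B = (12.05, 3.684), P = (-12.05, -3.684). Equal radii place Q and D the same way about F: Q = F + 12.6·n = (21.64, -27.68), D = F − 12.6·n = (-2.460, -35.05). Then |JD| = |D − J| = 35.14.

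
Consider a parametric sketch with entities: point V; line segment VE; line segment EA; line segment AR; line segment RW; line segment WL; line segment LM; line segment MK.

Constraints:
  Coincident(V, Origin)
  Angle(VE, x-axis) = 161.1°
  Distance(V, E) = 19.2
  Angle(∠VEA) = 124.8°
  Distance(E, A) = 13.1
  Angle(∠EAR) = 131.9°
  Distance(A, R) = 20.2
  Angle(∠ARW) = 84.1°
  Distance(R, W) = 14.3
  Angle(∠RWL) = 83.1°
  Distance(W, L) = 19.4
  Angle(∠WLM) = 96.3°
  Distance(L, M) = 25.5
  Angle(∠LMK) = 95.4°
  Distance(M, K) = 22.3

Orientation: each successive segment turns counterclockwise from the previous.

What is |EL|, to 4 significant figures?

8.563

V is at the origin; VE runs at 161.1° with length 19.2, so E = (-18.16, 6.219). ∠VEA = 124.8° gives EA at -143.7° from the x-axis; with |EA| = 13.1, A = (-28.72, -1.536). ∠EAR = 131.9° gives AR at -95.60° from the x-axis; with |AR| = 20.2, R = (-30.69, -21.64). ∠ARW = 84.1° gives RW at 0.3000° from the x-axis; with |RW| = 14.3, W = (-16.39, -21.56). ∠RWL = 83.1° gives WL at 97.20° from the x-axis; with |WL| = 19.4, L = (-18.83, -2.318). Then |EL| = |L − E| = 8.563.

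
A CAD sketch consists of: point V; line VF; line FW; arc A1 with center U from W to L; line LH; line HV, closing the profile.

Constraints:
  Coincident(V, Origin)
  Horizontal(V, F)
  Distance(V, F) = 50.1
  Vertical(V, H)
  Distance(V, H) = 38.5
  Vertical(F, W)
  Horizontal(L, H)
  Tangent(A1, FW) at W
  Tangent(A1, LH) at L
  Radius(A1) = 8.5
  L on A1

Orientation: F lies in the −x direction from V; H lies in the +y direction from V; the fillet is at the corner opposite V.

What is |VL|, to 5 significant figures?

56.682

The virtual corner opposite V is at (-50.100, 38.500). Tangency of A1 to FW means the radius UW is perpendicular to FW and A1 meets LH tangentially, so UL is at right angles to LH, with radius 8.5, so the center U sits 8.5 in from both sides at U = (-41.600, 30.000). That places the tangent points at W = (-50.100, 30.000) on FW and L = (-41.600, 38.500) on LH. Then |VL| = |L − V| = 56.682.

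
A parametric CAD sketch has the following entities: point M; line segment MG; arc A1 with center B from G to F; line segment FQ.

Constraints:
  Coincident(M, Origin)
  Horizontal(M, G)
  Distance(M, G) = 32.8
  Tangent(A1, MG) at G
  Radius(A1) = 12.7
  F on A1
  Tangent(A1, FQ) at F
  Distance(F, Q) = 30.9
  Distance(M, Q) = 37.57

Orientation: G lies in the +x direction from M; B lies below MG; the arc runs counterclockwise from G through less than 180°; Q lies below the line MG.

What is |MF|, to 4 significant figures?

22.48

M is at the origin; MG is horizontal with |MG| = 32.8 and G on the +x side, so G = (32.80, 0.000). The tangent condition forces BG to be normal to MG, so B = G + (0, -12.7) = (32.80, -12.70). Since BF ⟂ FQ (tangency), |BQ| = √(12.7² + 30.9²) = 33.41 regardless of where F sits on A1. So Q lies on both circle(M, 37.57) and circle(B, 33.41); the below-MG intersection is Q = (9.264, -36.41). F is the foot of the tangent from Q: F = (21.06, -7.851).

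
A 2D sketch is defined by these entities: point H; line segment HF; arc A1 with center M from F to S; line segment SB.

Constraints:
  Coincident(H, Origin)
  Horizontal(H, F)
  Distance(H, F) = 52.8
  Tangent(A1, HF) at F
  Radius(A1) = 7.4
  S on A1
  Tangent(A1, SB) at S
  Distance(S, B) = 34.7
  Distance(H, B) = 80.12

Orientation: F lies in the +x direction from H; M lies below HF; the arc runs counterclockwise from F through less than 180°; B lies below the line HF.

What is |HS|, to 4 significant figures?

48.87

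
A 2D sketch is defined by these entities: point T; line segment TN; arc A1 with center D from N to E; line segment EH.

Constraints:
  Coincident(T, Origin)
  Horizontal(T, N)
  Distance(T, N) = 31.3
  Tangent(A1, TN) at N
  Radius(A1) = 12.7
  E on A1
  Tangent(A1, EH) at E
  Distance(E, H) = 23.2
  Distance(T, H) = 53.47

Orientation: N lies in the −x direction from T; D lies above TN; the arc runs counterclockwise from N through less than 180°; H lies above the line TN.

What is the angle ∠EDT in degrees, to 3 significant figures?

63.4°

Checks: T.y = 0.00, N.y = 0.00 ✓; |DE| = 12.70 ✓; ∠(DE, EH) = 90.00° ✓; |EH| = 23.20 ✓; |TH| = 53.47 ✓.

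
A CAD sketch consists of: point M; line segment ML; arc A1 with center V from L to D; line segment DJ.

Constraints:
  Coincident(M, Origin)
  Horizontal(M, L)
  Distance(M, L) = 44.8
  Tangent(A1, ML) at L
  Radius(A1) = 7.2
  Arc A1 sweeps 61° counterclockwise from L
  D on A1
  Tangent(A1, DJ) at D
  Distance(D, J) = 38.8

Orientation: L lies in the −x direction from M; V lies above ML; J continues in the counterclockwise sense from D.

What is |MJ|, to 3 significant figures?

42.5

M is at the origin; M and L share the same y with |ML| = 44.8 and L on the −x side, so L = (-44.8, 0.00). The tangent condition forces VL to be normal to ML, so V = L + (0, 7.2) = (-44.8, 7.20). On A1, L sits at bearing -90° from V; a 61° counterclockwise sweep puts D at bearing -29°, so D = V + 7.2·(cos -29°, sin -29°) = (-38.5, 3.71). A1 meets DJ tangentially, so VD is at right angles to DJ, so DJ runs along (−sin -29°, cos -29°); with |DJ| = 38.8, J = (-19.7, 37.6). Then |MJ| = |J − M| = 42.5.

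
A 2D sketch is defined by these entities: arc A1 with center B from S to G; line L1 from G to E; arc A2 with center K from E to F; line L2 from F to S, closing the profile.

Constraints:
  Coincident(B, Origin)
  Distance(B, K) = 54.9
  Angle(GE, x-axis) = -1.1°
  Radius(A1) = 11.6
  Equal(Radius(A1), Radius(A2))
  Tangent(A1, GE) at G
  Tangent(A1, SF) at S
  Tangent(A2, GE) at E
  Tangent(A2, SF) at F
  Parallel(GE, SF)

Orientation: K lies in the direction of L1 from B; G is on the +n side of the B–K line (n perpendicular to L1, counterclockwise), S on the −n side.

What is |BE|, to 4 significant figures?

56.11

The slot axis is L1's direction at -1.1°, so u = (cos -1.1°, sin -1.1°) = (0.9998, -0.01920) and n = (−sin -1.1°, cos -1.1°) = (0.01920, 0.9998). B is at the origin and K lies 54.9 along u from B, so K = 54.9·u = (54.89, -1.054). Tangency of A1 to both parallel lines with radius 11.6 puts G and S at B ± 11.6·n: G = (0.2227, 11.60), S = (-0.2227, -11.60). Equal radii place E and F the same way about K: E = K + 11.6·n = (55.11, 10.54), F = K − 11.6·n = (54.67, -12.65). Then |BE| = |E − B| = 56.11.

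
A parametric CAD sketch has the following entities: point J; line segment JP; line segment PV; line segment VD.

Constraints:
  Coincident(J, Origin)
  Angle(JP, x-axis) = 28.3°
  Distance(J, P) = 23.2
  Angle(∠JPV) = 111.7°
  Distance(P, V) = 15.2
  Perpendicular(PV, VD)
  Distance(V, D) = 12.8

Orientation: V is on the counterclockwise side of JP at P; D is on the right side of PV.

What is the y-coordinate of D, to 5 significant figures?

27.569

J is at the origin; JP runs at 28.3° with length 23.2, so P = 23.2·(cos 28.3°, sin 28.3°) = (20.427, 10.999). ∠JPV = 111.7°, so PV runs at 28.3° + (180° − 111.7°) = 96.600° from the x-axis; with |PV| = 15.2, V = P + 15.2·(cos 96.600°, sin 96.600°) = (18.680, 26.098). PV is perpendicular to VD; with |VD| = 12.8 on the right of PV, D = V + 12.8·(0.99337, 0.11494) = (31.395, 27.569). So D.y = 27.569.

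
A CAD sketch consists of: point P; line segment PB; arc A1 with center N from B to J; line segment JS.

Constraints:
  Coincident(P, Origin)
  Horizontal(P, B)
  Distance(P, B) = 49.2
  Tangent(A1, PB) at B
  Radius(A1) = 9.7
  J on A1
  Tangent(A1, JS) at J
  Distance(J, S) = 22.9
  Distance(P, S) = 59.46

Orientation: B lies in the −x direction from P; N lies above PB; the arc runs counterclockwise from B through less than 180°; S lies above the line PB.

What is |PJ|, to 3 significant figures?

42.3

Checks: |NJ| = 9.700 ✓; ∠(NJ, JS) = 90.00° ✓; |JS| = 22.90 ✓; |PS| = 59.46 ✓.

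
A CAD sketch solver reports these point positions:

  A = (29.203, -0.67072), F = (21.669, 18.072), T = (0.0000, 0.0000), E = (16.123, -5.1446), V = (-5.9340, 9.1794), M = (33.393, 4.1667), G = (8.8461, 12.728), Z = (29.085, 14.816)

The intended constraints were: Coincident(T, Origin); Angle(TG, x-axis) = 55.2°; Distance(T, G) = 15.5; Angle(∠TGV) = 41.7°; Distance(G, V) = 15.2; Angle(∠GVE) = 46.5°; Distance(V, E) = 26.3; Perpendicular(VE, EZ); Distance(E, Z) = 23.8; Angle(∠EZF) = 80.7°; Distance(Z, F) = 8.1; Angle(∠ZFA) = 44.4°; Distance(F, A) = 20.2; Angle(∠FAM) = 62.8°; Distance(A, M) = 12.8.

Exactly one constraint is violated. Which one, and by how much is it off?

Distance(A, M) = 12.8 — off by 6.40.

T = (0.00, 0.00) ✓; TG at 55.20° ✓; |TG| = 15.50 ✓; ∠TGV = 41.70° ✓; |GV| = 15.20 ✓; ∠GVE = 46.50° ✓; |VE| = 26.30 ✓; ∠(VE, EZ) = 90.00° ✓; |EZ| = 23.80 ✓; ∠EZF = 80.71° ✓; |ZF| = 8.099 ✓; ∠ZFA = 44.40° ✓; |FA| = 20.20 ✓; ∠FAM = 62.80° ✓; |AM| = 6.400 ✗.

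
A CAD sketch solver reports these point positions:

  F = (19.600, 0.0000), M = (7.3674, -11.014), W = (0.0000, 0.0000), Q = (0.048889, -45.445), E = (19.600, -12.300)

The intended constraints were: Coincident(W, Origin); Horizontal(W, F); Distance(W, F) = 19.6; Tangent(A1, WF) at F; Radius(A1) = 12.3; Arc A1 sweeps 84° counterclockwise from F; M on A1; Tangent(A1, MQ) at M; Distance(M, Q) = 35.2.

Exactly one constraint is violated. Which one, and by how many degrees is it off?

Tangent(A1, MQ) at M — off by 6.00°.

W = (0.00, 0.00) ✓; W.y = 0.00, F.y = 0.00 ✓; |WF| = 19.60 ✓; ∠(EF, FW) = 90.00° ✓; |EF| = 12.30 ✓; bearing(E→M) − bearing(E→F) = 84.00° ✓; |EM| = 12.30 ✓; ∠(EM, MQ) = 96.00° ✗; |MQ| = 35.20 ✓.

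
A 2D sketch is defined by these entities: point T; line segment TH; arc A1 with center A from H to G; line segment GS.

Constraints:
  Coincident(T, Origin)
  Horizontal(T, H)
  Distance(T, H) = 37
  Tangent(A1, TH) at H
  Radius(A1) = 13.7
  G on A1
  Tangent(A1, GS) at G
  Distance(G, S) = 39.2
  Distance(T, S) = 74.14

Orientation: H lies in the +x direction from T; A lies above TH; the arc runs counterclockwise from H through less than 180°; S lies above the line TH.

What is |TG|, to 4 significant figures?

52.32

Checks: |AG| = 13.70 ✓; ∠(AG, GS) = 90.00° ✓; |GS| = 39.20 ✓; |TS| = 74.14 ✓.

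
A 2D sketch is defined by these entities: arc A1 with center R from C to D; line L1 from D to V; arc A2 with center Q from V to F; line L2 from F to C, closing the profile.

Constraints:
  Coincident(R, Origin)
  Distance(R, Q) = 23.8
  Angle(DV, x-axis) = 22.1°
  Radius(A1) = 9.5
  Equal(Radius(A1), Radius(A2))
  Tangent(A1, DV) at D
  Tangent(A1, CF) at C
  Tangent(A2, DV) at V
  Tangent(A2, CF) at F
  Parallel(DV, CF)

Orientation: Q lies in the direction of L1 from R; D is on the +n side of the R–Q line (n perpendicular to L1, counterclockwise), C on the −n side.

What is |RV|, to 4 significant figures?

25.63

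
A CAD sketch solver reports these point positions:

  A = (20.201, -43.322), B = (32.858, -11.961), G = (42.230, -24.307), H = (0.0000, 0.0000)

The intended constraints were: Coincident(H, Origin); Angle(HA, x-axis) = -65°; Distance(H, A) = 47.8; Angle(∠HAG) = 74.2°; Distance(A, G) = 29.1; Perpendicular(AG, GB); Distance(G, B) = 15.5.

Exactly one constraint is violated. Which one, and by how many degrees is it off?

Perpendicular(AG, GB) — off by 3.60°.

H = (0.00, 0.00) ✓; HA at -65.00° ✓; |HA| = 47.80 ✓; ∠HAG = 74.20° ✓; |AG| = 29.10 ✓; ∠(AG, GB) = 86.40° ✗; |GB| = 15.50 ✓.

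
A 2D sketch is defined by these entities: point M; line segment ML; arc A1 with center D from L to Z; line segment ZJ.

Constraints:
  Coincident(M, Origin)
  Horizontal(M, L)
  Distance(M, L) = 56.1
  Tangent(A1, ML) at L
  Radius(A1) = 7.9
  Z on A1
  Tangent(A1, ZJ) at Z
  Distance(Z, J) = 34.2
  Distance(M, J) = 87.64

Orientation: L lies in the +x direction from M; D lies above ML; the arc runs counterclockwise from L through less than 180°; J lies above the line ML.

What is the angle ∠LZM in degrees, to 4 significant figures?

25.01°

Checks: |DZ| = 7.900 ✓; ∠(DZ, ZJ) = 90.00° ✓; |ZJ| = 34.20 ✓; |MJ| = 87.64 ✓.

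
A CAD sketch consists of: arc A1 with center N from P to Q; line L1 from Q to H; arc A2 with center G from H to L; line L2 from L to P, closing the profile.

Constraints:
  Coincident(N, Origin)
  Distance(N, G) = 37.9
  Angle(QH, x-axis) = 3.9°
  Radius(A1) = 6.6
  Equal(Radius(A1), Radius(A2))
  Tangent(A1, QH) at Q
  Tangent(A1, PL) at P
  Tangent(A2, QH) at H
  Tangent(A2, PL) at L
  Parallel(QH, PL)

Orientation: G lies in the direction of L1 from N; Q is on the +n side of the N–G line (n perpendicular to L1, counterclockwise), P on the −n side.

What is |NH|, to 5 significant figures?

38.470

The slot axis is L1's direction at 3.9°, so u = (cos 3.9°, sin 3.9°) = (0.99768, 0.068015) and n = (−sin 3.9°, cos 3.9°) = (-0.068015, 0.99768). N is at the origin and G lies 37.9 along u from N, so G = 37.9·u = (37.812, 2.5778). Tangency of A1 to both parallel lines with radius 6.6 puts Q and P at N ± 6.6·n: Q = (-0.44890, 6.5847), P = (0.44890, -6.5847). Equal radii place H and L the same way about G: H = G + 6.6·n = (37.363, 9.1625), L = G − 6.6·n = (38.261, -4.0069). Then |NH| = |H − N| = 38.470.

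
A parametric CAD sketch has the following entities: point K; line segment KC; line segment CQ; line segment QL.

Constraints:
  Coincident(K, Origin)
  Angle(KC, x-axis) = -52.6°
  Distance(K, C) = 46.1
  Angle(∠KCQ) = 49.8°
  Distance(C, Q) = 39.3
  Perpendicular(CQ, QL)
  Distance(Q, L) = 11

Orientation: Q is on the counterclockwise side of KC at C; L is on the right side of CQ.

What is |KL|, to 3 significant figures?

47.2

K is at the origin; KC runs at -52.6° with length 46.1, so C = 46.1·(cos -52.6°, sin -52.6°) = (28.0, -36.6). ∠KCQ = 49.8°, so CQ runs at -52.6° + (180° − 49.8°) = 77.6° from the x-axis; with |CQ| = 39.3, Q = C + 39.3·(cos 77.6°, sin 77.6°) = (36.4, 1.76). CQ ⟂ QL; with |QL| = 11.0 on the right of CQ, L = Q + 11.0·(0.977, -0.215) = (47.2, -0.601). Then |KL| = |L − K| = 47.2.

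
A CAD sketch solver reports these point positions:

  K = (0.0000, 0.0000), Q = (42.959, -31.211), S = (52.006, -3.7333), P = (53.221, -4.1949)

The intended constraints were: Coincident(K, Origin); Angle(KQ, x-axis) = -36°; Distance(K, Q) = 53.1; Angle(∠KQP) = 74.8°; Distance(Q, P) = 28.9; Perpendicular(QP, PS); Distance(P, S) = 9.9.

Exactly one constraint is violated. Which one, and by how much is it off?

Distance(P, S) = 9.9 — off by 8.60.

K = (0.00, 0.00) ✓; KQ at -36.00° ✓; |KQ| = 53.10 ✓; ∠KQP = 74.80° ✓; |QP| = 28.90 ✓; ∠(QP, PS) = 90.00° ✓; |PS| = 1.300 ✗.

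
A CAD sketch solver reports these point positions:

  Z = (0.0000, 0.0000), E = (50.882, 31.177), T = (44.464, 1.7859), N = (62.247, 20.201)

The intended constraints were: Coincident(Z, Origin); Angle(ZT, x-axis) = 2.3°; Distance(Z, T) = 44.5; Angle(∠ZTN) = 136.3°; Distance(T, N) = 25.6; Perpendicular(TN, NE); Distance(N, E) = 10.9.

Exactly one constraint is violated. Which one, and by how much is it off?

Distance(N, E) = 10.9 — off by 4.90.

Z = (0.00, 0.00) ✓; ZT at 2.300° ✓; |ZT| = 44.50 ✓; ∠ZTN = 136.3° ✓; |TN| = 25.60 ✓; ∠(TN, NE) = 90.00° ✓; |NE| = 15.80 ✗.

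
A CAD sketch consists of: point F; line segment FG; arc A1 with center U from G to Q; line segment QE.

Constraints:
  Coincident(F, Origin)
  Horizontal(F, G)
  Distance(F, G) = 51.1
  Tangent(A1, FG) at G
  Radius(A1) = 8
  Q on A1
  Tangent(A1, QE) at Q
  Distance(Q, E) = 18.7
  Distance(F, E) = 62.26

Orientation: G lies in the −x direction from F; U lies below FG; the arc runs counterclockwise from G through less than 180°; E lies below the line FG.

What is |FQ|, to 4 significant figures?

59.72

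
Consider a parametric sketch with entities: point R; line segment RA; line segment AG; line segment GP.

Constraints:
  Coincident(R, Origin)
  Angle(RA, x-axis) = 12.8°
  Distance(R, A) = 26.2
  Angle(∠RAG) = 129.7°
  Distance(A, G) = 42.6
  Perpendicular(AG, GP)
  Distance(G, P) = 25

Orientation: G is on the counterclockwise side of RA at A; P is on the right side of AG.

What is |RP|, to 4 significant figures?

74.57

∠RAG = 129.7°, so AG runs at 12.8° + (180° − 129.7°) = 63.10° from the x-axis; with |AG| = 42.6, G = A + 42.6·(cos 63.10°, sin 63.10°) = (44.82, 43.80). AG is perpendicular to GP; with |GP| = 25.0 on the right of AG, P = G + 25.0·(0.8918, -0.4524) = (67.12, 32.48). Then |RP| = |P − R| = 74.57.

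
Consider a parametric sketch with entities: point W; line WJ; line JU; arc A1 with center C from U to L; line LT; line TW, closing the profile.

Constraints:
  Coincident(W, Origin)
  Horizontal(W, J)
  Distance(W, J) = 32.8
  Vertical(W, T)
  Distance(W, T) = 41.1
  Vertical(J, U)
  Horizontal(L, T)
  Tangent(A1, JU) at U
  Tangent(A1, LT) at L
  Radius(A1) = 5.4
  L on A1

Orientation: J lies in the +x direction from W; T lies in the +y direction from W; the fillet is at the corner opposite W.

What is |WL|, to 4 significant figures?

49.40

W is at the origin; W and J share the same y with |WJ| = 32.8 and J on the +x side, so J = (32.80, 0.000). W and T share the same x with |WT| = 41.1 and T on the +y side, so T = (0.000, 41.10). The virtual corner opposite W is at (32.80, 41.10). Tangency of A1 to JU means the radius CU is perpendicular to JU and A1 meets LT tangentially, so CL is at right angles to LT, with radius 5.4, so the center C sits 5.4 in from both sides at C = (27.40, 35.70). That places the tangent points at U = (32.80, 35.70) on JU and L = (27.40, 41.10) on LT. Then |WL| = |L − W| = 49.40.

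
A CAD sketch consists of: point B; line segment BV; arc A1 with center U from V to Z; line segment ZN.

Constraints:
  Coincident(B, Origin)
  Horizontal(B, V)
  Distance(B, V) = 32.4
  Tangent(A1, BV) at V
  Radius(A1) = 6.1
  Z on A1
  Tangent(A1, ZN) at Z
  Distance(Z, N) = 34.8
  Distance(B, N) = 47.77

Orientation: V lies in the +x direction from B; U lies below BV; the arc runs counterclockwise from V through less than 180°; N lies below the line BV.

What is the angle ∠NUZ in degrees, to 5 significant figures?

80.058°

Checks: |UZ| = 6.100 ✓; ∠(UZ, ZN) = 90.00° ✓; |ZN| = 34.80 ✓; |BN| = 47.77 ✓.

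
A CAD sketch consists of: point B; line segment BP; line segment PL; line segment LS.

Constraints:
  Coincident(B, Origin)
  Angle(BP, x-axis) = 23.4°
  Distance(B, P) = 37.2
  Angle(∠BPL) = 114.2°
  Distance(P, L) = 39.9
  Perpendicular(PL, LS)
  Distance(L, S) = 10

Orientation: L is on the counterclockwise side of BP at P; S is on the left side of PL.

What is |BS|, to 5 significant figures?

60.117

∠BPL = 114.2°, so PL runs at 23.4° + (180° − 114.2°) = 89.200° from the x-axis; with |PL| = 39.9, L = P + 39.9·(cos 89.200°, sin 89.200°) = (34.698, 54.670). The perpendicularity gives LS at right angles to PL; with |LS| = 10.0 on the left of PL, S = L + 10.0·(-0.99990, 0.013962) = (24.699, 54.810). Then |BS| = |S − B| = 60.117.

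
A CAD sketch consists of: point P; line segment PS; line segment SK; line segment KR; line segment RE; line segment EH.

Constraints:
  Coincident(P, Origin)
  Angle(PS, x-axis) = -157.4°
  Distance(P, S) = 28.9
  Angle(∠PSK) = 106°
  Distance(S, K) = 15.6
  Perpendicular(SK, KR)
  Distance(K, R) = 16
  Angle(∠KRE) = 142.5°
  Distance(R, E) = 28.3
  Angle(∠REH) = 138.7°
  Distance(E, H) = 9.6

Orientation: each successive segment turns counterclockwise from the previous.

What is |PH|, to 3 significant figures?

12.9

∠KRE = 142.5° gives RE at 44.1° from the x-axis; with |RE| = 28.3, E = (11.3, -5.07). ∠REH = 138.7° gives EH at 85.4° from the x-axis; with |EH| = 9.6, H = (12.1, 4.50). Then |PH| = |H − P| = 12.9.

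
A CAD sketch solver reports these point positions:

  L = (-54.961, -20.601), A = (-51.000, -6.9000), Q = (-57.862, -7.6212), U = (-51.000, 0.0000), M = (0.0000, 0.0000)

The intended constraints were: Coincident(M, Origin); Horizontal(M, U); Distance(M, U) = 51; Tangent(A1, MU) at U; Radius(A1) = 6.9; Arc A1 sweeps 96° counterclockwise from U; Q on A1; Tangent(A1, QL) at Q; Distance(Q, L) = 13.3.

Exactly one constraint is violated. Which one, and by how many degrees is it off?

Tangent(A1, QL) at Q — off by 6.60°.

M = (0.00, 0.00) ✓; M.y = 0.00, U.y = 0.00 ✓; |MU| = 51.00 ✓; ∠(AU, UM) = 90.00° ✓; |AU| = 6.900 ✓; bearing(A→Q) − bearing(A→U) = 96.00° ✓; |AQ| = 6.900 ✓; ∠(AQ, QL) = 83.40° ✗; |QL| = 13.30 ✓.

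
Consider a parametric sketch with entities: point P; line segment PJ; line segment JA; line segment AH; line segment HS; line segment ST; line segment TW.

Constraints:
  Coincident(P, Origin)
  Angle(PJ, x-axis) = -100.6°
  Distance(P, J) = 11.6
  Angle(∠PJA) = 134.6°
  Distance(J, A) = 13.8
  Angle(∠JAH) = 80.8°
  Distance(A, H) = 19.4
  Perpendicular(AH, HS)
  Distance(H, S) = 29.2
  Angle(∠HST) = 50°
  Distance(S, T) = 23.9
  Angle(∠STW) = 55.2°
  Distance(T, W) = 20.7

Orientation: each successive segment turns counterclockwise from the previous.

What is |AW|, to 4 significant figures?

22.68

∠HST = 50.0° gives ST at -96.00° from the x-axis; with |ST| = 23.9, T = (-3.085, -12.02). ∠STW = 55.2° gives TW at 28.80° from the x-axis; with |TW| = 20.7, W = (15.05, -2.050). Then |AW| = |W − A| = 22.68.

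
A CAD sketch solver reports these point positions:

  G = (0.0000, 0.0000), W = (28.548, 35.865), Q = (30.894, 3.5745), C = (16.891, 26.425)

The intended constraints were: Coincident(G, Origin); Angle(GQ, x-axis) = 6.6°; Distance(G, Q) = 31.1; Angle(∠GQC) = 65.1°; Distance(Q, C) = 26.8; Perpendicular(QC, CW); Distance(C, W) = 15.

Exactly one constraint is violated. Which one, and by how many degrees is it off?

Perpendicular(QC, CW) — off by 7.50°.

G = (0.00, 0.00) ✓; GQ at 6.600° ✓; |GQ| = 31.10 ✓; ∠GQC = 65.10° ✓; |QC| = 26.80 ✓; ∠(QC, CW) = 82.50° ✗; |CW| = 15.00 ✓.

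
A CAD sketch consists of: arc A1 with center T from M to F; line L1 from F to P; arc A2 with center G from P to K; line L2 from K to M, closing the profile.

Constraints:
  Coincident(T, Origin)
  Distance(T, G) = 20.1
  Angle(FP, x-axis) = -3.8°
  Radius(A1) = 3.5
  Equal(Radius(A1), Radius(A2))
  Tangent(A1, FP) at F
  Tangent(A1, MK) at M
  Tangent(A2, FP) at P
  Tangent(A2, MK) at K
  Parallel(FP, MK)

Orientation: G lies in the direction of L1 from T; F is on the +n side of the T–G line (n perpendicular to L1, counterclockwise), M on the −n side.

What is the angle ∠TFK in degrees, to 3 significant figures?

70.8°

The slot axis is L1's direction at -3.8°, so u = (cos -3.8°, sin -3.8°) = (0.998, -0.0663) and n = (−sin -3.8°, cos -3.8°) = (0.0663, 0.998). T is at the origin and G lies 20.1 along u from T, so G = 20.1·u = (20.1, -1.33). Tangency of A1 to both parallel lines with radius 3.5 puts F and M at T ± 3.5·n: F = (0.232, 3.49), M = (-0.232, -3.49). Equal radii place P and K the same way about G: P = G + 3.5·n = (20.3, 2.16), K = G − 3.5·n = (19.8, -4.82). Then cos ∠TFK = FT·FK / (|FT||FK|), giving 70.8°.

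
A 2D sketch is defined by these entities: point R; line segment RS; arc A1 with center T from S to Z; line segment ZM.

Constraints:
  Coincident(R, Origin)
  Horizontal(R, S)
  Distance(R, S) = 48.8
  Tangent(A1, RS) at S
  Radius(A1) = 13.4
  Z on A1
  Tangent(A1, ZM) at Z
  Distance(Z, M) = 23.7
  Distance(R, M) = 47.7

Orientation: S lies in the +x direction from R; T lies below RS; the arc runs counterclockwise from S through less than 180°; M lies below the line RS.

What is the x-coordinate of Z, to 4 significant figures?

35.52

R is at the origin; RS is horizontal with |RS| = 48.8 and S on the +x side, so S = (48.80, 0.000). Tangency of A1 to RS means the radius TS is perpendicular to RS, so T = S + (0, -13.4) = (48.80, -13.40). Since TZ ⟂ ZM (tangency), |TM| = √(13.4² + 23.7²) = 27.23 regardless of where Z sits on A1. So M lies on both circle(R, 47.7) and circle(T, 27.23); the below-RS intersection is M = (32.33, -35.08). Z is the foot of the tangent from M: Z = (35.52, -11.59).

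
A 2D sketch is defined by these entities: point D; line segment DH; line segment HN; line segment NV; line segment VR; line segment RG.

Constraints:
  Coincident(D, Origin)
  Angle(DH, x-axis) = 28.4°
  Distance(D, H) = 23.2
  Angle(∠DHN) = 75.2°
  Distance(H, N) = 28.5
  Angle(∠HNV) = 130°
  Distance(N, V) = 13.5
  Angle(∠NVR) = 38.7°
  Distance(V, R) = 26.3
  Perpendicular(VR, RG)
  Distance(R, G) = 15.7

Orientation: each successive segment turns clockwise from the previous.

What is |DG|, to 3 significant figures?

33.7

∠NVR = 38.7° gives VR at 92.3° from the x-axis; with |VR| = 26.3, R = (18.0, -1.25). The perpendicularity gives RG at right angles to VR, so RG runs at 2.30°; with |RG| = 15.7, G = (33.7, -0.624). Then |DG| = |G − D| = 33.7.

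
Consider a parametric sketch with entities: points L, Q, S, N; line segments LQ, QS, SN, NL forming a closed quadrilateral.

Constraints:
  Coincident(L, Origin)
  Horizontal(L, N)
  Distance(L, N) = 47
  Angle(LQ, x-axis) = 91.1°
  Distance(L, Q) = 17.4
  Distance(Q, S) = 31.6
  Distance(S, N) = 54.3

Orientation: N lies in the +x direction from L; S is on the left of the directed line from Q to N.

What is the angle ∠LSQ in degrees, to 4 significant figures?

11.25°

Checks: |QS| = 31.60 ✓; |SN| = 54.30 ✓.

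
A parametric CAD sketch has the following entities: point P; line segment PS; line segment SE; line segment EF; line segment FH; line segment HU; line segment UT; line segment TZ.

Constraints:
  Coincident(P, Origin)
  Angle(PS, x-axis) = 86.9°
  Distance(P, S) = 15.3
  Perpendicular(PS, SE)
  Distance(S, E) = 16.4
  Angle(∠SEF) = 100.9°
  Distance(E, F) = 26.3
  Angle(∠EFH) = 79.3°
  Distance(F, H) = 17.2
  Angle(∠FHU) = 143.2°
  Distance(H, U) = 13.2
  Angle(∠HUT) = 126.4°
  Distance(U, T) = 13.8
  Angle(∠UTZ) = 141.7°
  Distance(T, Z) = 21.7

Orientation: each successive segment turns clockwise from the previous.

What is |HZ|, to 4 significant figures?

38.77

∠HUT = 126.4° gives UT at 86.70° from the x-axis; with |UT| = 13.8, T = (-5.767, 11.41). ∠UTZ = 141.7° gives TZ at 48.40° from the x-axis; with |TZ| = 21.7, Z = (8.640, 27.64). Then |HZ| = |Z − H| = 38.77.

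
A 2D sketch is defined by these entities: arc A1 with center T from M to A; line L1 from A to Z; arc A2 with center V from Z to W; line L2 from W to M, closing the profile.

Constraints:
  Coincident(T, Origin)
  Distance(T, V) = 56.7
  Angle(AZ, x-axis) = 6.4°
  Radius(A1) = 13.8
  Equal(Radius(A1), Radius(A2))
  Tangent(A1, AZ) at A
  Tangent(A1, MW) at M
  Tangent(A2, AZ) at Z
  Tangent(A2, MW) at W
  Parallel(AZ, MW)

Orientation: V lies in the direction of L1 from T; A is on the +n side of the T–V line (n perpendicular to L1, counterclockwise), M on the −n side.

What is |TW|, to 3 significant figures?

58.4

The slot axis is L1's direction at 6.4°, so u = (cos 6.4°, sin 6.4°) = (0.994, 0.111) and n = (−sin 6.4°, cos 6.4°) = (-0.111, 0.994). T is at the origin and V lies 56.7 along u from T, so V = 56.7·u = (56.3, 6.32). Tangency of A1 to both parallel lines with radius 13.8 puts A and M at T ± 13.8·n: A = (-1.54, 13.7), M = (1.54, -13.7). Equal radii place Z and W the same way about V: Z = V + 13.8·n = (54.8, 20.0), W = V − 13.8·n = (57.9, -7.39). Then |TW| = |W − T| = 58.4.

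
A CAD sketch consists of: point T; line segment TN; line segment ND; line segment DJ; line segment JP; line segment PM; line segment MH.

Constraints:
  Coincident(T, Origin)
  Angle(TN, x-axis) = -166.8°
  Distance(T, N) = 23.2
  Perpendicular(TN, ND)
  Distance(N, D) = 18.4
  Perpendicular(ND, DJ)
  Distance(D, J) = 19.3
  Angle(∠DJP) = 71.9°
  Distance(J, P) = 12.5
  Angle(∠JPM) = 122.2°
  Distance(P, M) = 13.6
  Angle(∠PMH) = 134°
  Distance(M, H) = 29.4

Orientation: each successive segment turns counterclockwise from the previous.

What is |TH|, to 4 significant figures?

49.61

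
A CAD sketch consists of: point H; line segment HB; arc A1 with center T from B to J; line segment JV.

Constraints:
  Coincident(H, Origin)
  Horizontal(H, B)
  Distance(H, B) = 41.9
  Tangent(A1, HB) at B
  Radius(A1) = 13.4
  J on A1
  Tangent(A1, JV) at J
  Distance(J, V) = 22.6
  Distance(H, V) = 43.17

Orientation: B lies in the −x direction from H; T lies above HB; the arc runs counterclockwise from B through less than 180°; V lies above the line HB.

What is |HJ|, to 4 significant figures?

30.97

Checks: |TJ| = 13.40 ✓; ∠(TJ, JV) = 90.00° ✓; |JV| = 22.60 ✓; |HV| = 43.17 ✓.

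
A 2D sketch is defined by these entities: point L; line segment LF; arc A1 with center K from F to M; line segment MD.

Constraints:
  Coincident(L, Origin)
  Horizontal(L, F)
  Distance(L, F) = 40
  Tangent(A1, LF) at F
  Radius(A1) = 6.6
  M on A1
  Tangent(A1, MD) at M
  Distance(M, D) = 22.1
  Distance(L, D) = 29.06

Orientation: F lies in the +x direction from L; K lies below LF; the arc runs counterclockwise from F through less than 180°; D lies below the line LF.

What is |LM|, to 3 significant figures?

34.9

Checks: |LF| = 40.00 ✓; |KM| = 6.600 ✓; ∠(KM, MD) = 90.00° ✓; |MD| = 22.10 ✓; |LD| = 29.06 ✓.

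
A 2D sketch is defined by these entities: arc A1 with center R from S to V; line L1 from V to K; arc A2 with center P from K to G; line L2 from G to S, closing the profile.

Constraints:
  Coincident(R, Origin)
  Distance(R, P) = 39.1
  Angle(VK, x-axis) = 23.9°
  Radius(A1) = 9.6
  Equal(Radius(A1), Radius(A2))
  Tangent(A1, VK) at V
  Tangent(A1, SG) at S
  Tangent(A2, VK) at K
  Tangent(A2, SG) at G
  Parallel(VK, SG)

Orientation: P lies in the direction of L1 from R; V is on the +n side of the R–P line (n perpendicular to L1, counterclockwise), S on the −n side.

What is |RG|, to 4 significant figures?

40.26

The slot axis is L1's direction at 23.9°, so u = (cos 23.9°, sin 23.9°) = (0.9143, 0.4051) and n = (−sin 23.9°, cos 23.9°) = (-0.4051, 0.9143). R is at the origin and P lies 39.1 along u from R, so P = 39.1·u = (35.75, 15.84). Tangency of A1 to both parallel lines with radius 9.6 puts V and S at R ± 9.6·n: V = (-3.889, 8.777), S = (3.889, -8.777). Equal radii place K and G the same way about P: K = P + 9.6·n = (31.86, 24.62), G = P − 9.6·n = (39.64, 7.064). Then |RG| = |G − R| = 40.26.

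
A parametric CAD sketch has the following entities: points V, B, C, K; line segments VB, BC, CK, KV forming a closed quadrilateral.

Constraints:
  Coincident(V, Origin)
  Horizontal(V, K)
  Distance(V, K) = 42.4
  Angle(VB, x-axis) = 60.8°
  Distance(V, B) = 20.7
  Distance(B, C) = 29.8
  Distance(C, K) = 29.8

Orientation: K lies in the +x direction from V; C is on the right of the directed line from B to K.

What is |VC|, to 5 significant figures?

18.688

V is at the origin; VK is horizontal with |VK| = 42.4 and K in +x, so K = (42.4, 0). VB runs at 60.8° with |VB| = 20.7, so B = (10.099, 18.069). C is determined by |BC| = 29.8 and |CK| = 29.8 together: it lies at the intersection of circle(B, 29.8) and circle(K, 29.8). With |BK| = 37.012, the foot of the radical line on BK is 18.506 from B and the perpendicular offset is √(29.8² − 18.506²) = 23.357. Taking the right-of-BK solution: C = (14.846, -11.350).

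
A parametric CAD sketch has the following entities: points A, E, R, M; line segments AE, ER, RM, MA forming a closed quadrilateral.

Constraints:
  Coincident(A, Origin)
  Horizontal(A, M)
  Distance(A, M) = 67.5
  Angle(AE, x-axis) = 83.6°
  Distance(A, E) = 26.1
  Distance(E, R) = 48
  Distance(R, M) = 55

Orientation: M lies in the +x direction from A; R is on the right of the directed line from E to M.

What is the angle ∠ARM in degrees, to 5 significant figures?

107.52°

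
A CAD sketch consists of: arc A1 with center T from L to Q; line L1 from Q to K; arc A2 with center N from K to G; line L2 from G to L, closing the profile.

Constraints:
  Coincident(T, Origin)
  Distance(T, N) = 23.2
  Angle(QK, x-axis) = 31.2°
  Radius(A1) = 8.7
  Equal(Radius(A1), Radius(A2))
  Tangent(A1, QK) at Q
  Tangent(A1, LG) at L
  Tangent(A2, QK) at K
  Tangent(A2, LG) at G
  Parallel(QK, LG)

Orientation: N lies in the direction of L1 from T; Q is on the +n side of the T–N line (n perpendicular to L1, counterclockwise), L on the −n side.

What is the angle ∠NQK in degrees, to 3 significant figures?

20.6°

The slot axis is L1's direction at 31.2°, so u = (cos 31.2°, sin 31.2°) = (0.855, 0.518) and n = (−sin 31.2°, cos 31.2°) = (-0.518, 0.855). T is at the origin and N lies 23.2 along u from T, so N = 23.2·u = (19.8, 12.0). Tangency of A1 to both parallel lines with radius 8.7 puts Q and L at T ± 8.7·n: Q = (-4.51, 7.44), L = (4.51, -7.44). Equal radii place K and G the same way about N: K = N + 8.7·n = (15.3, 19.5), G = N − 8.7·n = (24.4, 4.58). Then cos ∠NQK = QN·QK / (|QN||QK|), giving 20.6°.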